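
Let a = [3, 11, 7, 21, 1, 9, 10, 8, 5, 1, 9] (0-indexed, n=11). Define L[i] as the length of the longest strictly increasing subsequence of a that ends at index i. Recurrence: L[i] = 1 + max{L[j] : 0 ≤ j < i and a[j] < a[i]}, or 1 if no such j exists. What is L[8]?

   i    0    1    2    3    4    5    6    7    8    9   10
a[i]    3   11    7   21    1    9   10    8    5    1    9
L[i]    1    2    2    3    1    3    4    3    2    1    4

2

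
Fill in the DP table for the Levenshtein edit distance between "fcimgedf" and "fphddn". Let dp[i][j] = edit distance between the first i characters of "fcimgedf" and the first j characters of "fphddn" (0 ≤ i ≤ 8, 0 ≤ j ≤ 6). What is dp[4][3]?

   ''  f  p  h  d  d  n
''  0  1  2  3  4  5  6
 f  1  0  1  2  3  4  5
 c  2  1  1  2  3  4  5
 i  3  2  2  2  3  4  5
 m  4  3  3  3  3  4  5
 g  5  4  4  4  4  4  5
 e  6  5  5  5  5  5  5
 d  7  6  6  6  5  5  6
 f  8  7  7  7  6  6  6

3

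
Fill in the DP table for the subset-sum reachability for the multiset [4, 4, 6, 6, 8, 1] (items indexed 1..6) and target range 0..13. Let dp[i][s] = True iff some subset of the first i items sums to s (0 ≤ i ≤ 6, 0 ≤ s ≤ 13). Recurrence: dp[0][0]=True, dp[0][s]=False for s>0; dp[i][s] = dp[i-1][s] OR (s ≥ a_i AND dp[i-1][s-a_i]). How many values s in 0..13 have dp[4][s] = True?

i\s   0   1   2   3   4   5   6   7   8   9  10  11  12  13
  0   T   F   F   F   F   F   F   F   F   F   F   F   F   F
  1   T   F   F   F   T   F   F   F   F   F   F   F   F   F
  2   T   F   F   F   T   F   F   F   T   F   F   F   F   F
  3   T   F   F   F   T   F   T   F   T   F   T   F   F   F
  4   T   F   F   F   T   F   T   F   T   F   T   F   T   F
  5   T   F   F   F   T   F   T   F   T   F   T   F   T   F
  6   T   T   F   F   T   T   T   T   T   T   T   T   T   T

6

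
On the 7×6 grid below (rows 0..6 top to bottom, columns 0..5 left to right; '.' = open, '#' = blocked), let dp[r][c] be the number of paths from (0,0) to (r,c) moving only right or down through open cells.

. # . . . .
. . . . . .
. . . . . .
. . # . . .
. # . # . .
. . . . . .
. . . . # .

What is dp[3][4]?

9

r\c   0   1   2   3   4   5
  0   1   0   0   0   0   0
  1   1   1   1   1   1   1
  2   1   2   3   4   5   6
  3   1   3   0   4   9  15
  4   1   0   0   0   9  24
  5   1   1   1   1  10  34
  6   1   2   3   4   0  34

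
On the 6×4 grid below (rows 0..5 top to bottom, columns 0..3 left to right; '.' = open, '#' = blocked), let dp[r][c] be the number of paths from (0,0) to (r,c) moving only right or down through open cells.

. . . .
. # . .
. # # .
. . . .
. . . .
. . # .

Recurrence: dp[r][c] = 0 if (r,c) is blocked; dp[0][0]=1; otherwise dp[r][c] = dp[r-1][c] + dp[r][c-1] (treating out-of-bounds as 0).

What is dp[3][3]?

r\c   0   1   2   3
  0   1   1   1   1
  1   1   0   1   2
  2   1   0   0   2
  3   1   1   1   3
  4   1   2   3   6
  5   1   3   0   6

3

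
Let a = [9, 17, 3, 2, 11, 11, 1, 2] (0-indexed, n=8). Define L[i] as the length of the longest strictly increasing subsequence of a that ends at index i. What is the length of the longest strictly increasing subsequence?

2

   i    0    1    2    3    4    5    6    7
a[i]    9   17    3    2   11   11    1    2
L[i]    1    2    1    1    2    2    1    2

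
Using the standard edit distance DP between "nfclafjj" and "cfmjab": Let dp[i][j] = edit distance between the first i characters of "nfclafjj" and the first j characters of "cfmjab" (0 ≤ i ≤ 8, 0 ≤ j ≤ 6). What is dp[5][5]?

3

   ''  c  f  m  j  a  b
''  0  1  2  3  4  5  6
 n  1  1  2  3  4  5  6
 f  2  2  1  2  3  4  5
 c  3  2  2  2  3  4  5
 l  4  3  3  3  3  4  5
 a  5  4  4  4  4  3  4
 f  6  5  4  5  5  4  4
 j  7  6  5  5  5  5  5
 j  8  7  6  6  5  6  6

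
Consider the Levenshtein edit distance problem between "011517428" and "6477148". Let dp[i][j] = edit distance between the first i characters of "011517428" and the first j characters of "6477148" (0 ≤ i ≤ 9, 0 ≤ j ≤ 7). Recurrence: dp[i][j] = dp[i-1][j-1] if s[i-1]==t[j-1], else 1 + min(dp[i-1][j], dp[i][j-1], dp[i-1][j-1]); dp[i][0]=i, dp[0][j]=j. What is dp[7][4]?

6

   ''  6  4  7  7  1  4  8
''  0  1  2  3  4  5  6  7
 0  1  1  2  3  4  5  6  7
 1  2  2  2  3  4  4  5  6
 1  3  3  3  3  4  4  5  6
 5  4  4  4  4  4  5  5  6
 1  5  5  5  5  5  4  5  6
 7  6  6  6  5  5  5  5  6
 4  7  7  6  6  6  6  5  6
 2  8  8  7  7  7  7  6  6
 8  9  9  8  8  8  8  7  6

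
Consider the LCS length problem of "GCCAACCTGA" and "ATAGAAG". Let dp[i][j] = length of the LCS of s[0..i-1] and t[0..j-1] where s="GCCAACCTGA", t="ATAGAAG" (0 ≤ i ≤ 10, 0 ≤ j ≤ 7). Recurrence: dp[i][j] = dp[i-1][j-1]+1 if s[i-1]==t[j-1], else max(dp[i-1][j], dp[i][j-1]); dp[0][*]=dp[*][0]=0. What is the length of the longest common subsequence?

   ''  A  T  A  G  A  A  G
''  0  0  0  0  0  0  0  0
 G  0  0  0  0  1  1  1  1
 C  0  0  0  0  1  1  1  1
 C  0  0  0  0  1  1  1  1
 A  0  1  1  1  1  2  2  2
 A  0  1  1  2  2  2  3  3
 C  0  1  1  2  2  2  3  3
 C  0  1  1  2  2  2  3  3
 T  0  1  2  2  2  2  3  3
 G  0  1  2  2  3  3  3  4
 A  0  1  2  3  3  4  4  4

4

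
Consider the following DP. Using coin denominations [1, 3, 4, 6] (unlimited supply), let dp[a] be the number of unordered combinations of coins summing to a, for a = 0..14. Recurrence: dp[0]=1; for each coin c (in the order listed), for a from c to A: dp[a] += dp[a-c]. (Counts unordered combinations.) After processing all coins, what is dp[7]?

after  coin     0     1     2     3     4     5     6     7     8     9    10    11    12    13    14
          1     1     1     1     1     1     1     1     1     1     1     1     1     1     1     1
          3     1     1     1     2     2     2     3     3     3     4     4     4     5     5     5
          4     1     1     1     2     3     3     4     5     6     7     8     9    11    12    13
          6     1     1     1     2     3     3     5     6     7     9    11    12    16    18    20

6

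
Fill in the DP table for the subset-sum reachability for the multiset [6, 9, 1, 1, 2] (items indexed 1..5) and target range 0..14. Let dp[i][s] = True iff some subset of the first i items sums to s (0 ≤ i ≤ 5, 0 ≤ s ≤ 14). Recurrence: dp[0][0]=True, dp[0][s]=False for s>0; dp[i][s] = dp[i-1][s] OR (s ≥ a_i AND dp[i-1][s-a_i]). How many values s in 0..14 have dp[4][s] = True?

9

i\s   0   1   2   3   4   5   6   7   8   9  10  11  12  13  14
  0   T   F   F   F   F   F   F   F   F   F   F   F   F   F   F
  1   T   F   F   F   F   F   T   F   F   F   F   F   F   F   F
  2   T   F   F   F   F   F   T   F   F   T   F   F   F   F   F
  3   T   T   F   F   F   F   T   T   F   T   T   F   F   F   F
  4   T   T   T   F   F   F   T   T   T   T   T   T   F   F   F
  5   T   T   T   T   T   F   T   T   T   T   T   T   T   T   F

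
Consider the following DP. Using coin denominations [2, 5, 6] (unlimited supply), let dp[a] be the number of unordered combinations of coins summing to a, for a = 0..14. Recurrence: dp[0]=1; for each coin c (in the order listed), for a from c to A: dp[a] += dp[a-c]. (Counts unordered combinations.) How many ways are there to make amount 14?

4

after  coin     0     1     2     3     4     5     6     7     8     9    10    11    12    13    14
          2     1     0     1     0     1     0     1     0     1     0     1     0     1     0     1
          5     1     0     1     0     1     1     1     1     1     1     2     1     2     1     2
          6     1     0     1     0     1     1     2     1     2     1     3     2     4     2     4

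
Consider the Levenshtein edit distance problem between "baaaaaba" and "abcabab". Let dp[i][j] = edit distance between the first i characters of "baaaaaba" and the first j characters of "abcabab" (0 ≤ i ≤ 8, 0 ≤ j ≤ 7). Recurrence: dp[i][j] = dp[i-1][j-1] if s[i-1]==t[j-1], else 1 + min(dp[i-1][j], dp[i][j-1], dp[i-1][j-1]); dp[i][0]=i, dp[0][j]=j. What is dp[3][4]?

   ''  a  b  c  a  b  a  b
''  0  1  2  3  4  5  6  7
 b  1  1  1  2  3  4  5  6
 a  2  1  2  2  2  3  4  5
 a  3  2  2  3  2  3  3  4
 a  4  3  3  3  3  3  3  4
 a  5  4  4  4  3  4  3  4
 a  6  5  5  5  4  4  4  4
 b  7  6  5  6  5  4  5  4
 a  8  7  6  6  6  5  4  5

2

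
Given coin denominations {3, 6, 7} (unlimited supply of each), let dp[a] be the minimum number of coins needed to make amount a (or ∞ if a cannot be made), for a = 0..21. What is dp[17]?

3

 a  0  1  2  3  4  5  6  7  8  9 10 11 12 13 14 15 16 17 18 19 20 21
dp  0  -  -  1  -  -  1  1  -  2  2  -  2  2  2  3  3  3  3  3  3  3
(- denotes ∞ / unreachable)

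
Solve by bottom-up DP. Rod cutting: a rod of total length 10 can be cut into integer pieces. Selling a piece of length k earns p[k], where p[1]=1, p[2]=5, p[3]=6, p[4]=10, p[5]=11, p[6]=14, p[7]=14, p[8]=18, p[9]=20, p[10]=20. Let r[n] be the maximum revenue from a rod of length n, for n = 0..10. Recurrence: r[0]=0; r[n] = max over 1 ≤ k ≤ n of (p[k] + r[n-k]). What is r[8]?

20

   n    0    1    2    3    4    5    6    7    8    9   10
r[n]    0    1    5    6   10   11   15   16   20   21   25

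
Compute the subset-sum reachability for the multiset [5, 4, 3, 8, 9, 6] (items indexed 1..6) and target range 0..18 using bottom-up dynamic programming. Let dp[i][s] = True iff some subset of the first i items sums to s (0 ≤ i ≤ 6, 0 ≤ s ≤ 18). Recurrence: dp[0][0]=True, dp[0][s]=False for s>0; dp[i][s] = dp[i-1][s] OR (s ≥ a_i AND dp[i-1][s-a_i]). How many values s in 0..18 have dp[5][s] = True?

15

i\s   0   1   2   3   4   5   6   7   8   9  10  11  12  13  14  15  16  17  18
  0   T   F   F   F   F   F   F   F   F   F   F   F   F   F   F   F   F   F   F
  1   T   F   F   F   F   T   F   F   F   F   F   F   F   F   F   F   F   F   F
  2   T   F   F   F   T   T   F   F   F   T   F   F   F   F   F   F   F   F   F
  3   T   F   F   T   T   T   F   T   T   T   F   F   T   F   F   F   F   F   F
  4   T   F   F   T   T   T   F   T   T   T   F   T   T   T   F   T   T   T   F
  5   T   F   F   T   T   T   F   T   T   T   F   T   T   T   T   T   T   T   T
  6   T   F   F   T   T   T   T   T   T   T   T   T   T   T   T   T   T   T   T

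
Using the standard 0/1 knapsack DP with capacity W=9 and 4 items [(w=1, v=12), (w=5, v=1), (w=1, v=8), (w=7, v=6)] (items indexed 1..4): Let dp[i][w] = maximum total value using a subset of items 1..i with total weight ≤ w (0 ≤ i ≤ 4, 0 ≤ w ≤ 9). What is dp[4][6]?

20

i\w   0   1   2   3   4   5   6   7   8   9
  0   0   0   0   0   0   0   0   0   0   0
  1   0  12  12  12  12  12  12  12  12  12
  2   0  12  12  12  12  12  13  13  13  13
  3   0  12  20  20  20  20  20  21  21  21
  4   0  12  20  20  20  20  20  21  21  26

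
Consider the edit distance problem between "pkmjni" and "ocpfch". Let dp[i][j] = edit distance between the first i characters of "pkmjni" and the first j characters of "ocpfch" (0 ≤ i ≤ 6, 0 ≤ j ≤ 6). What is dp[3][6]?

5

   ''  o  c  p  f  c  h
''  0  1  2  3  4  5  6
 p  1  1  2  2  3  4  5
 k  2  2  2  3  3  4  5
 m  3  3  3  3  4  4  5
 j  4  4  4  4  4  5  5
 n  5  5  5  5  5  5  6
 i  6  6  6  6  6  6  6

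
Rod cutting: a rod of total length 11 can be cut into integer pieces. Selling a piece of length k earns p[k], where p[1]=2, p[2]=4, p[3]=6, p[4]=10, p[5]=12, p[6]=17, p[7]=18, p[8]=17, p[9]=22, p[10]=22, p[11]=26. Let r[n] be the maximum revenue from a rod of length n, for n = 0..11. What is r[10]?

   n    0    1    2    3    4    5    6    7    8    9   10   11
r[n]    0    2    4    6   10   12   17   19   21   23   27   29

27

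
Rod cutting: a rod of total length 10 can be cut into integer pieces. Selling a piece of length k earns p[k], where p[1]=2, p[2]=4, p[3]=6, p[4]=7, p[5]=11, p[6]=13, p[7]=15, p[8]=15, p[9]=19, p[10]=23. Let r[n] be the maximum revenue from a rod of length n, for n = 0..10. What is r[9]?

19

   n    0    1    2    3    4    5    6    7    8    9   10
r[n]    0    2    4    6    8   11   13   15   17   19   23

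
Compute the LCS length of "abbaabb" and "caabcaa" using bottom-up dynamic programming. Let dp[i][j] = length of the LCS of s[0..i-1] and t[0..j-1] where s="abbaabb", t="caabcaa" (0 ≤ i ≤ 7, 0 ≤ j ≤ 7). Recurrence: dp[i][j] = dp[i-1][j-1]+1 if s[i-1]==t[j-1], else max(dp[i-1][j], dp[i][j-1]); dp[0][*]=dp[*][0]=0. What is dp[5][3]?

   ''  c  a  a  b  c  a  a
''  0  0  0  0  0  0  0  0
 a  0  0  1  1  1  1  1  1
 b  0  0  1  1  2  2  2  2
 b  0  0  1  1  2  2  2  2
 a  0  0  1  2  2  2  3  3
 a  0  0  1  2  2  2  3  4
 b  0  0  1  2  3  3  3  4
 b  0  0  1  2  3  3  3  4

2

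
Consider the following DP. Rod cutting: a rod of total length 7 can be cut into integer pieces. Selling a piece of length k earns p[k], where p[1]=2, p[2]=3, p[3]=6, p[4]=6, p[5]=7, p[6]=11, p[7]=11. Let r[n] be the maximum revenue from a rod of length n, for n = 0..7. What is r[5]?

10

   n    0    1    2    3    4    5    6    7
r[n]    0    2    4    6    8   10   12   14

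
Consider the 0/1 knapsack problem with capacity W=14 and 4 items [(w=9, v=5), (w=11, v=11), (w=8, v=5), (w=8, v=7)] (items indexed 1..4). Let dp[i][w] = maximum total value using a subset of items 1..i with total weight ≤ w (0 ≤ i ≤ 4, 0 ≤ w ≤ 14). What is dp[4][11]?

11

i\w   0   1   2   3   4   5   6   7   8   9  10  11  12  13  14
  0   0   0   0   0   0   0   0   0   0   0   0   0   0   0   0
  1   0   0   0   0   0   0   0   0   0   5   5   5   5   5   5
  2   0   0   0   0   0   0   0   0   0   5   5  11  11  11  11
  3   0   0   0   0   0   0   0   0   5   5   5  11  11  11  11
  4   0   0   0   0   0   0   0   0   7   7   7  11  11  11  11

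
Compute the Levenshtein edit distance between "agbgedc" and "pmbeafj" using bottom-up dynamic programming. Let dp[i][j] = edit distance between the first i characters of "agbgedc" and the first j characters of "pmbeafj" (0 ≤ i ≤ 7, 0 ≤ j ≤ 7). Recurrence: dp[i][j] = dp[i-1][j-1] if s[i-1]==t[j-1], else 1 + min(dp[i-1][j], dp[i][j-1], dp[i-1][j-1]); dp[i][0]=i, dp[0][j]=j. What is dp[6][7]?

   ''  p  m  b  e  a  f  j
''  0  1  2  3  4  5  6  7
 a  1  1  2  3  4  4  5  6
 g  2  2  2  3  4  5  5  6
 b  3  3  3  2  3  4  5  6
 g  4  4  4  3  3  4  5  6
 e  5  5  5  4  3  4  5  6
 d  6  6  6  5  4  4  5  6
 c  7  7  7  6  5  5  5  6

6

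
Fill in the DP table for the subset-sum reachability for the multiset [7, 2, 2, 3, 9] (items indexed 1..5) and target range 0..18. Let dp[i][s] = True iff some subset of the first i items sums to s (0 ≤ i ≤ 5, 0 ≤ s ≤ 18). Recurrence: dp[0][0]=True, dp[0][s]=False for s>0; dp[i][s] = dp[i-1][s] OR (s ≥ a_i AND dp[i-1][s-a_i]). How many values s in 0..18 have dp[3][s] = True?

i\s   0   1   2   3   4   5   6   7   8   9  10  11  12  13  14  15  16  17  18
  0   T   F   F   F   F   F   F   F   F   F   F   F   F   F   F   F   F   F   F
  1   T   F   F   F   F   F   F   T   F   F   F   F   F   F   F   F   F   F   F
  2   T   F   T   F   F   F   F   T   F   T   F   F   F   F   F   F   F   F   F
  3   T   F   T   F   T   F   F   T   F   T   F   T   F   F   F   F   F   F   F
  4   T   F   T   T   T   T   F   T   F   T   T   T   T   F   T   F   F   F   F
  5   T   F   T   T   T   T   F   T   F   T   T   T   T   T   T   F   T   F   T

6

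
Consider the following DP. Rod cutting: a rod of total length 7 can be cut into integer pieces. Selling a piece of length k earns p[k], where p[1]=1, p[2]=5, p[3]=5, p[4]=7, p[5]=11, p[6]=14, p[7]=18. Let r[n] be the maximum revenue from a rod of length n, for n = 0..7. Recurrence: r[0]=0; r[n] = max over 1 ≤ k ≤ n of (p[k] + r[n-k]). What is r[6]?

   n    0    1    2    3    4    5    6    7
r[n]    0    1    5    6   10   11   15   18

15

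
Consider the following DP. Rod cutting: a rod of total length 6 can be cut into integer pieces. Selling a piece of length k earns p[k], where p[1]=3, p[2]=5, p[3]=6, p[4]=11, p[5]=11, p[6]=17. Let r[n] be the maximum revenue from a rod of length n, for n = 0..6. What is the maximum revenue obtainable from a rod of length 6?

   n    0    1    2    3    4    5    6
r[n]    0    3    6    9   12   15   18

18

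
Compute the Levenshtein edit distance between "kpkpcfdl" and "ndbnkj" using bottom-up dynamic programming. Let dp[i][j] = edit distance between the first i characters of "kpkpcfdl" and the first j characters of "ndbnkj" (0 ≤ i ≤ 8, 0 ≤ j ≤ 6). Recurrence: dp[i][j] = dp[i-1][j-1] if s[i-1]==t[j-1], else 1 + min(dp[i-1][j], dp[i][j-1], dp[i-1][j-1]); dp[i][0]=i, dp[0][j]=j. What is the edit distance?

8

   ''  n  d  b  n  k  j
''  0  1  2  3  4  5  6
 k  1  1  2  3  4  4  5
 p  2  2  2  3  4  5  5
 k  3  3  3  3  4  4  5
 p  4  4  4  4  4  5  5
 c  5  5  5  5  5  5  6
 f  6  6  6  6  6  6  6
 d  7  7  6  7  7  7  7
 l  8  8  7  7  8  8  8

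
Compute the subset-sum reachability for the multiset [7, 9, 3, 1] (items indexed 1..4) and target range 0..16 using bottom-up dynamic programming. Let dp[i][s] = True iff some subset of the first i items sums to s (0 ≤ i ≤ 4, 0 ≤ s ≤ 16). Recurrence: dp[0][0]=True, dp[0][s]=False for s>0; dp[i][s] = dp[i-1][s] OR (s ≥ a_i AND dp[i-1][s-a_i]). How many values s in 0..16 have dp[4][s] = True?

i\s   0   1   2   3   4   5   6   7   8   9  10  11  12  13  14  15  16
  0   T   F   F   F   F   F   F   F   F   F   F   F   F   F   F   F   F
  1   T   F   F   F   F   F   F   T   F   F   F   F   F   F   F   F   F
  2   T   F   F   F   F   F   F   T   F   T   F   F   F   F   F   F   T
  3   T   F   F   T   F   F   F   T   F   T   T   F   T   F   F   F   T
  4   T   T   F   T   T   F   F   T   T   T   T   T   T   T   F   F   T

12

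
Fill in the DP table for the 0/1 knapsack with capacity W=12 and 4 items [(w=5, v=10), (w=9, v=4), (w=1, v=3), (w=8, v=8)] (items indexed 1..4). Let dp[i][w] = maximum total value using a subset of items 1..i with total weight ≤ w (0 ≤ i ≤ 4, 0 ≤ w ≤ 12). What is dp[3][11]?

13

i\w   0   1   2   3   4   5   6   7   8   9  10  11  12
  0   0   0   0   0   0   0   0   0   0   0   0   0   0
  1   0   0   0   0   0  10  10  10  10  10  10  10  10
  2   0   0   0   0   0  10  10  10  10  10  10  10  10
  3   0   3   3   3   3  10  13  13  13  13  13  13  13
  4   0   3   3   3   3  10  13  13  13  13  13  13  13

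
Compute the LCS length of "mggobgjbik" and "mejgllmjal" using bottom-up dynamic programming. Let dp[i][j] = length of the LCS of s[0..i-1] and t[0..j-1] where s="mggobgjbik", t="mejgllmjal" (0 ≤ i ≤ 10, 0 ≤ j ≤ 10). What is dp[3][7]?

   ''  m  e  j  g  l  l  m  j  a  l
''  0  0  0  0  0  0  0  0  0  0  0
 m  0  1  1  1  1  1  1  1  1  1  1
 g  0  1  1  1  2  2  2  2  2  2  2
 g  0  1  1  1  2  2  2  2  2  2  2
 o  0  1  1  1  2  2  2  2  2  2  2
 b  0  1  1  1  2  2  2  2  2  2  2
 g  0  1  1  1  2  2  2  2  2  2  2
 j  0  1  1  2  2  2  2  2  3  3  3
 b  0  1  1  2  2  2  2  2  3  3  3
 i  0  1  1  2  2  2  2  2  3  3  3
 k  0  1  1  2  2  2  2  2  3  3  3

2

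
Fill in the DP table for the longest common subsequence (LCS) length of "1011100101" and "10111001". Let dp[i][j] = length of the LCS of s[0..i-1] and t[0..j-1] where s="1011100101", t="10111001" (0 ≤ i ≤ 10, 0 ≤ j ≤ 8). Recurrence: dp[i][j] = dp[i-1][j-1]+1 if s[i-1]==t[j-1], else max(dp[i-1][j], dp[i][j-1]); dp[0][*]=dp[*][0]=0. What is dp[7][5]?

5

   ''  1  0  1  1  1  0  0  1
''  0  0  0  0  0  0  0  0  0
 1  0  1  1  1  1  1  1  1  1
 0  0  1  2  2  2  2  2  2  2
 1  0  1  2  3  3  3  3  3  3
 1  0  1  2  3  4  4  4  4  4
 1  0  1  2  3  4  5  5  5  5
 0  0  1  2  3  4  5  6  6  6
 0  0  1  2  3  4  5  6  7  7
 1  0  1  2  3  4  5  6  7  8
 0  0  1  2  3  4  5  6  7  8
 1  0  1  2  3  4  5  6  7  8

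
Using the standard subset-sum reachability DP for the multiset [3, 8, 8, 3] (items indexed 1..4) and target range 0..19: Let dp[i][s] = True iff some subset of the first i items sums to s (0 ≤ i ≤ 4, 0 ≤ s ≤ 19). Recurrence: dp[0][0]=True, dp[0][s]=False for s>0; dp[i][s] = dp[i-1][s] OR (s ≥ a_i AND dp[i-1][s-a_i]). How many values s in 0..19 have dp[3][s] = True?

6

i\s   0   1   2   3   4   5   6   7   8   9  10  11  12  13  14  15  16  17  18  19
  0   T   F   F   F   F   F   F   F   F   F   F   F   F   F   F   F   F   F   F   F
  1   T   F   F   T   F   F   F   F   F   F   F   F   F   F   F   F   F   F   F   F
  2   T   F   F   T   F   F   F   F   T   F   F   T   F   F   F   F   F   F   F   F
  3   T   F   F   T   F   F   F   F   T   F   F   T   F   F   F   F   T   F   F   T
  4   T   F   F   T   F   F   T   F   T   F   F   T   F   F   T   F   T   F   F   T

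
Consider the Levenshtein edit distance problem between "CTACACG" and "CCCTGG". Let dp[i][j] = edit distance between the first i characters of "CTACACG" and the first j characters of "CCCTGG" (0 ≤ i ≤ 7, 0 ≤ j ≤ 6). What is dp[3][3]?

   ''  C  C  C  T  G  G
''  0  1  2  3  4  5  6
 C  1  0  1  2  3  4  5
 T  2  1  1  2  2  3  4
 A  3  2  2  2  3  3  4
 C  4  3  2  2  3  4  4
 A  5  4  3  3  3  4  5
 C  6  5  4  3  4  4  5
 G  7  6  5  4  4  4  4

2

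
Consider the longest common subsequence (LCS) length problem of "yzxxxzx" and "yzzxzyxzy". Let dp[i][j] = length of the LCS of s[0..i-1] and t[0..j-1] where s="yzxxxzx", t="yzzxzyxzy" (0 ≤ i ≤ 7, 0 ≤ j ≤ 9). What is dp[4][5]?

   ''  y  z  z  x  z  y  x  z  y
''  0  0  0  0  0  0  0  0  0  0
 y  0  1  1  1  1  1  1  1  1  1
 z  0  1  2  2  2  2  2  2  2  2
 x  0  1  2  2  3  3  3  3  3  3
 x  0  1  2  2  3  3  3  4  4  4
 x  0  1  2  2  3  3  3  4  4  4
 z  0  1  2  3  3  4  4  4  5  5
 x  0  1  2  3  4  4  4  5  5  5

3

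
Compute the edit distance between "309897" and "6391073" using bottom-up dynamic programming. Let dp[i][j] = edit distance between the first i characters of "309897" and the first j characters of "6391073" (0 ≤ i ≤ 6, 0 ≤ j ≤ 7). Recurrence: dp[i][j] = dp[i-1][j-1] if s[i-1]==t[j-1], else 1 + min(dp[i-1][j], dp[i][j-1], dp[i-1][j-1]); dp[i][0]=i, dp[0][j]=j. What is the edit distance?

   ''  6  3  9  1  0  7  3
''  0  1  2  3  4  5  6  7
 3  1  1  1  2  3  4  5  6
 0  2  2  2  2  3  3  4  5
 9  3  3  3  2  3  4  4  5
 8  4  4  4  3  3  4  5  5
 9  5  5  5  4  4  4  5  6
 7  6  6  6  5  5  5  4  5

5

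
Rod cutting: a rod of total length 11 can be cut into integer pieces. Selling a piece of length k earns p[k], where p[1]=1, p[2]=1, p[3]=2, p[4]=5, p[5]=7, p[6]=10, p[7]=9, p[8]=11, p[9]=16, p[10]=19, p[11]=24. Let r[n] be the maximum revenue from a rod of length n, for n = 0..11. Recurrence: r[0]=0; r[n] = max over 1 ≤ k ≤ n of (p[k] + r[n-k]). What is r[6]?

   n    0    1    2    3    4    5    6    7    8    9   10   11
r[n]    0    1    2    3    5    7   10   11   12   16   19   24

10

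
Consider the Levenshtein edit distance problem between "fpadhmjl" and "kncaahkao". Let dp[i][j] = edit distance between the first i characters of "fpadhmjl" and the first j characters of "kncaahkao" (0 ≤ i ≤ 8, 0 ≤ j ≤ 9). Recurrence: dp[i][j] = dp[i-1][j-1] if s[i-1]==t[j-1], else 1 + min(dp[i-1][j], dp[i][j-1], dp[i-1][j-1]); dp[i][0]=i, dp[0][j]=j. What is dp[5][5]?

5

   ''  k  n  c  a  a  h  k  a  o
''  0  1  2  3  4  5  6  7  8  9
 f  1  1  2  3  4  5  6  7  8  9
 p  2  2  2  3  4  5  6  7  8  9
 a  3  3  3  3  3  4  5  6  7  8
 d  4  4  4  4  4  4  5  6  7  8
 h  5  5  5  5  5  5  4  5  6  7
 m  6  6  6  6  6  6  5  5  6  7
 j  7  7  7  7  7  7  6  6  6  7
 l  8  8  8  8  8  8  7  7  7  7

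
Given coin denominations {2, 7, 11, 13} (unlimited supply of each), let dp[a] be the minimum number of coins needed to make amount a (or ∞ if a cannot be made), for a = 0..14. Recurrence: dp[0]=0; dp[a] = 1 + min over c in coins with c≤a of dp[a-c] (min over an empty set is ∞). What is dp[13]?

1

 a  0  1  2  3  4  5  6  7  8  9 10 11 12 13 14
dp  0  -  1  -  2  -  3  1  4  2  5  1  6  1  2
(- denotes ∞ / unreachable)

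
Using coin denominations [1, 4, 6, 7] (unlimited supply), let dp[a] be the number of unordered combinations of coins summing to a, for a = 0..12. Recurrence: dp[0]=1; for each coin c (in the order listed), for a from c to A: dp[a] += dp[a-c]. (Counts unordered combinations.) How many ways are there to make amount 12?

after  coin     0     1     2     3     4     5     6     7     8     9    10    11    12
          1     1     1     1     1     1     1     1     1     1     1     1     1     1
          4     1     1     1     1     2     2     2     2     3     3     3     3     4
          6     1     1     1     1     2     2     3     3     4     4     5     5     7
          7     1     1     1     1     2     2     3     4     5     5     6     7     9

9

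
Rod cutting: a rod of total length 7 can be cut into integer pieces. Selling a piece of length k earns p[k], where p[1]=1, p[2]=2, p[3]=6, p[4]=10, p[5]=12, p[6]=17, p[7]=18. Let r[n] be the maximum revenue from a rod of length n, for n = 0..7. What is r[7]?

18

   n    0    1    2    3    4    5    6    7
r[n]    0    1    2    6   10   12   17   18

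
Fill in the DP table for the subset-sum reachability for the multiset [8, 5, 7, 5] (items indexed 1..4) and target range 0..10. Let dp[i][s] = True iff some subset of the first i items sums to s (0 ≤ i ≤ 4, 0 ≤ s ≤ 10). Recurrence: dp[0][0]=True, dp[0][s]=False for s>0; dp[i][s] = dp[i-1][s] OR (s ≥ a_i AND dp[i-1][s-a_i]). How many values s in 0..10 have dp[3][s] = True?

i\s   0   1   2   3   4   5   6   7   8   9  10
  0   T   F   F   F   F   F   F   F   F   F   F
  1   T   F   F   F   F   F   F   F   T   F   F
  2   T   F   F   F   F   T   F   F   T   F   F
  3   T   F   F   F   F   T   F   T   T   F   F
  4   T   F   F   F   F   T   F   T   T   F   T

4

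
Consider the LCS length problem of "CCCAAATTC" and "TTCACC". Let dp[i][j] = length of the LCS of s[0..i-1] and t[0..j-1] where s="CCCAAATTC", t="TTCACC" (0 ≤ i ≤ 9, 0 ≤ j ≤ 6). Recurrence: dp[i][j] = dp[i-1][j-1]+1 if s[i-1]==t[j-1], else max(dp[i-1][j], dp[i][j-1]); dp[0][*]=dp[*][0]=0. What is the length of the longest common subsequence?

   ''  T  T  C  A  C  C
''  0  0  0  0  0  0  0
 C  0  0  0  1  1  1  1
 C  0  0  0  1  1  2  2
 C  0  0  0  1  1  2  3
 A  0  0  0  1  2  2  3
 A  0  0  0  1  2  2  3
 A  0  0  0  1  2  2  3
 T  0  1  1  1  2  2  3
 T  0  1  2  2  2  2  3
 C  0  1  2  3  3  3  3

3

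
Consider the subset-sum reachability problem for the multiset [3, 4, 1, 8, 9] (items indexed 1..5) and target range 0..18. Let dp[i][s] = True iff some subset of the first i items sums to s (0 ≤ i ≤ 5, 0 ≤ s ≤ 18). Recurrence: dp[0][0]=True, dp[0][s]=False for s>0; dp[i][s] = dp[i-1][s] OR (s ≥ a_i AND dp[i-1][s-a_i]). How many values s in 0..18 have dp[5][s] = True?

i\s   0   1   2   3   4   5   6   7   8   9  10  11  12  13  14  15  16  17  18
  0   T   F   F   F   F   F   F   F   F   F   F   F   F   F   F   F   F   F   F
  1   T   F   F   T   F   F   F   F   F   F   F   F   F   F   F   F   F   F   F
  2   T   F   F   T   T   F   F   T   F   F   F   F   F   F   F   F   F   F   F
  3   T   T   F   T   T   T   F   T   T   F   F   F   F   F   F   F   F   F   F
  4   T   T   F   T   T   T   F   T   T   T   F   T   T   T   F   T   T   F   F
  5   T   T   F   T   T   T   F   T   T   T   T   T   T   T   T   T   T   T   T

17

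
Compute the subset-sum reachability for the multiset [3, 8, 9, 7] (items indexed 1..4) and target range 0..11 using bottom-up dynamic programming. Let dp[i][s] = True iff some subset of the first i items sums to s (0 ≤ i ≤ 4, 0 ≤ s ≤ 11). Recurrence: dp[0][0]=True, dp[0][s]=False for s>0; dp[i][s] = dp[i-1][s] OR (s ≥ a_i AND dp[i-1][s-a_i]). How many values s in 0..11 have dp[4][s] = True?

i\s   0   1   2   3   4   5   6   7   8   9  10  11
  0   T   F   F   F   F   F   F   F   F   F   F   F
  1   T   F   F   T   F   F   F   F   F   F   F   F
  2   T   F   F   T   F   F   F   F   T   F   F   T
  3   T   F   F   T   F   F   F   F   T   T   F   T
  4   T   F   F   T   F   F   F   T   T   T   T   T

7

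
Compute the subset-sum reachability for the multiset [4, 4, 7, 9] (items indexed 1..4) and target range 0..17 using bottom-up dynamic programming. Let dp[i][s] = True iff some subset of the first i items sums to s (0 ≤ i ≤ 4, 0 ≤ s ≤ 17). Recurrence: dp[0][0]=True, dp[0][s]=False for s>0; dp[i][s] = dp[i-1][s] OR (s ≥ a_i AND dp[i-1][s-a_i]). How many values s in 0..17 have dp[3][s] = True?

6

i\s   0   1   2   3   4   5   6   7   8   9  10  11  12  13  14  15  16  17
  0   T   F   F   F   F   F   F   F   F   F   F   F   F   F   F   F   F   F
  1   T   F   F   F   T   F   F   F   F   F   F   F   F   F   F   F   F   F
  2   T   F   F   F   T   F   F   F   T   F   F   F   F   F   F   F   F   F
  3   T   F   F   F   T   F   F   T   T   F   F   T   F   F   F   T   F   F
  4   T   F   F   F   T   F   F   T   T   T   F   T   F   T   F   T   T   T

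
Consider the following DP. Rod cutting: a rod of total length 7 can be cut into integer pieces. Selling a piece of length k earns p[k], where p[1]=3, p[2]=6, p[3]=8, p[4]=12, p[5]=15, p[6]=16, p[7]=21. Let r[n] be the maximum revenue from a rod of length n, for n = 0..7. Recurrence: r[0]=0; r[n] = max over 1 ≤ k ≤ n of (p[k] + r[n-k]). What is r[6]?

18

   n    0    1    2    3    4    5    6    7
r[n]    0    3    6    9   12   15   18   21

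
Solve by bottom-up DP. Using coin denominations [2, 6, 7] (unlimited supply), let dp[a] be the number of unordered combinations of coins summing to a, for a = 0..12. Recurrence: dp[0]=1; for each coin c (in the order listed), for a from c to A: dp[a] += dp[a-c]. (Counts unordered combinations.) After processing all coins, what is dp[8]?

after  coin     0     1     2     3     4     5     6     7     8     9    10    11    12
          2     1     0     1     0     1     0     1     0     1     0     1     0     1
          6     1     0     1     0     1     0     2     0     2     0     2     0     3
          7     1     0     1     0     1     0     2     1     2     1     2     1     3

2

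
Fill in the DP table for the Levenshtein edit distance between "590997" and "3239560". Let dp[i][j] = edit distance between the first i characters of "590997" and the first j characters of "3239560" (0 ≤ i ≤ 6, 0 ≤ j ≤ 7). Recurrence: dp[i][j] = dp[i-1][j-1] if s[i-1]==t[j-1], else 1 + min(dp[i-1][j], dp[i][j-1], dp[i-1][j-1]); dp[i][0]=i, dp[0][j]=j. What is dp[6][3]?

   ''  3  2  3  9  5  6  0
''  0  1  2  3  4  5  6  7
 5  1  1  2  3  4  4  5  6
 9  2  2  2  3  3  4  5  6
 0  3  3  3  3  4  4  5  5
 9  4  4  4  4  3  4  5  6
 9  5  5  5  5  4  4  5  6
 7  6  6  6  6  5  5  5  6

6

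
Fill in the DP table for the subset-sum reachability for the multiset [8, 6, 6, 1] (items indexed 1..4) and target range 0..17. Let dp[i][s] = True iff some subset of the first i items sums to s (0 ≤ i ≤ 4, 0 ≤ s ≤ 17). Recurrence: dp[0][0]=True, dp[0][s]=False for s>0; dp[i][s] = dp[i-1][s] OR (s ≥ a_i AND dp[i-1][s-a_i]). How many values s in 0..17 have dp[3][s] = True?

i\s   0   1   2   3   4   5   6   7   8   9  10  11  12  13  14  15  16  17
  0   T   F   F   F   F   F   F   F   F   F   F   F   F   F   F   F   F   F
  1   T   F   F   F   F   F   F   F   T   F   F   F   F   F   F   F   F   F
  2   T   F   F   F   F   F   T   F   T   F   F   F   F   F   T   F   F   F
  3   T   F   F   F   F   F   T   F   T   F   F   F   T   F   T   F   F   F
  4   T   T   F   F   F   F   T   T   T   T   F   F   T   T   T   T   F   F

5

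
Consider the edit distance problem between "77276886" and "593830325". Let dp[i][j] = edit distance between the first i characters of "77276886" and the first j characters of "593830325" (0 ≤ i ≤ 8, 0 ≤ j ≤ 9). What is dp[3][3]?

3

   ''  5  9  3  8  3  0  3  2  5
''  0  1  2  3  4  5  6  7  8  9
 7  1  1  2  3  4  5  6  7  8  9
 7  2  2  2  3  4  5  6  7  8  9
 2  3  3  3  3  4  5  6  7  7  8
 7  4  4  4  4  4  5  6  7  8  8
 6  5  5  5  5  5  5  6  7  8  9
 8  6  6  6  6  5  6  6  7  8  9
 8  7  7  7  7  6  6  7  7  8  9
 6  8  8  8  8  7  7  7  8  8  9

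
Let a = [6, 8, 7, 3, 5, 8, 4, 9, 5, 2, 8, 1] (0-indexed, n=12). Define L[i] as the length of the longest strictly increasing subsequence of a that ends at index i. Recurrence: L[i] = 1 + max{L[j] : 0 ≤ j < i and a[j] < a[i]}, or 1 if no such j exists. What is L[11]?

1

   i    0    1    2    3    4    5    6    7    8    9   10   11
a[i]    6    8    7    3    5    8    4    9    5    2    8    1
L[i]    1    2    2    1    2    3    2    4    3    1    4    1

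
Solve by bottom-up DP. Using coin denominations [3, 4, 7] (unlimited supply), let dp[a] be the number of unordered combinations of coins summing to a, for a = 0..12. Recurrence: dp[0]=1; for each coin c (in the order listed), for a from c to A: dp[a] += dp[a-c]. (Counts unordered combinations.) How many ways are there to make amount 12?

2

after  coin     0     1     2     3     4     5     6     7     8     9    10    11    12
          3     1     0     0     1     0     0     1     0     0     1     0     0     1
          4     1     0     0     1     1     0     1     1     1     1     1     1     2
          7     1     0     0     1     1     0     1     2     1     1     2     2     2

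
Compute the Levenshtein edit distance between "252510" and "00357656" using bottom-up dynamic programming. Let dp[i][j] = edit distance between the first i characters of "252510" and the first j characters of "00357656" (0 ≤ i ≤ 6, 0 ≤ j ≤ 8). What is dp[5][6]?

5

   ''  0  0  3  5  7  6  5  6
''  0  1  2  3  4  5  6  7  8
 2  1  1  2  3  4  5  6  7  8
 5  2  2  2  3  3  4  5  6  7
 2  3  3  3  3  4  4  5  6  7
 5  4  4  4  4  3  4  5  5  6
 1  5  5  5  5  4  4  5  6  6
 0  6  5  5  6  5  5  5  6  7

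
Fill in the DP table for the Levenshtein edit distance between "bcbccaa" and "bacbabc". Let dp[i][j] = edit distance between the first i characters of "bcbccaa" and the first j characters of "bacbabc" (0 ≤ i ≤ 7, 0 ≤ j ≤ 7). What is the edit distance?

   ''  b  a  c  b  a  b  c
''  0  1  2  3  4  5  6  7
 b  1  0  1  2  3  4  5  6
 c  2  1  1  1  2  3  4  5
 b  3  2  2  2  1  2  3  4
 c  4  3  3  2  2  2  3  3
 c  5  4  4  3  3  3  3  3
 a  6  5  4  4  4  3  4  4
 a  7  6  5  5  5  4  4  5

5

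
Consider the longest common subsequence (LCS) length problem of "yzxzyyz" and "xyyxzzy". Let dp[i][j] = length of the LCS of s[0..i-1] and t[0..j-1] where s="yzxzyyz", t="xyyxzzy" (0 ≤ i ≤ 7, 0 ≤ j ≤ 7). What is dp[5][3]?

2

   ''  x  y  y  x  z  z  y
''  0  0  0  0  0  0  0  0
 y  0  0  1  1  1  1  1  1
 z  0  0  1  1  1  2  2  2
 x  0  1  1  1  2  2  2  2
 z  0  1  1  1  2  3  3  3
 y  0  1  2  2  2  3  3  4
 y  0  1  2  3  3  3  3  4
 z  0  1  2  3  3  4  4  4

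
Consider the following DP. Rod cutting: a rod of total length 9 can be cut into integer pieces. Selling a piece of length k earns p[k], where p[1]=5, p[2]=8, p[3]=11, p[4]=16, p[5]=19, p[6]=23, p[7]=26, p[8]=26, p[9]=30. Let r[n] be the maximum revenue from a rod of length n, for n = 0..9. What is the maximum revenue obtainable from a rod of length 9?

   n    0    1    2    3    4    5    6    7    8    9
r[n]    0    5   10   15   20   25   30   35   40   45

45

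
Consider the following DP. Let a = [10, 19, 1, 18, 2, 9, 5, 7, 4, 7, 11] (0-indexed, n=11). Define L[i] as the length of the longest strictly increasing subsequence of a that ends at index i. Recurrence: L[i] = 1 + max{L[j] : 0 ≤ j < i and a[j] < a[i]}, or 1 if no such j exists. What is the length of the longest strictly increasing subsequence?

   i    0    1    2    3    4    5    6    7    8    9   10
a[i]   10   19    1   18    2    9    5    7    4    7   11
L[i]    1    2    1    2    2    3    3    4    3    4    5

5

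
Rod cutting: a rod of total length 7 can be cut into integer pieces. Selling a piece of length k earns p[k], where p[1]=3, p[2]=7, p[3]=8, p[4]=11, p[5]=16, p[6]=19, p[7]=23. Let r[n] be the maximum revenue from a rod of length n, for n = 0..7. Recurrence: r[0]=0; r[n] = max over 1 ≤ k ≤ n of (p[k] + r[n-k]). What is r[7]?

24

   n    0    1    2    3    4    5    6    7
r[n]    0    3    7   10   14   17   21   24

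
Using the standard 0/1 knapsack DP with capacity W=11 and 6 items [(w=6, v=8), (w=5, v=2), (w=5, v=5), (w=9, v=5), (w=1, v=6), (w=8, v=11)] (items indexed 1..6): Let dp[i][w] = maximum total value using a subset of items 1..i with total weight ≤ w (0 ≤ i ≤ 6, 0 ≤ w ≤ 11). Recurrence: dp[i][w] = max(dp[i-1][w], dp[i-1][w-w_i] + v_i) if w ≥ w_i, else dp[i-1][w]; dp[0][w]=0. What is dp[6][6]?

11

i\w   0   1   2   3   4   5   6   7   8   9  10  11
  0   0   0   0   0   0   0   0   0   0   0   0   0
  1   0   0   0   0   0   0   8   8   8   8   8   8
  2   0   0   0   0   0   2   8   8   8   8   8  10
  3   0   0   0   0   0   5   8   8   8   8   8  13
  4   0   0   0   0   0   5   8   8   8   8   8  13
  5   0   6   6   6   6   6  11  14  14  14  14  14
  6   0   6   6   6   6   6  11  14  14  17  17  17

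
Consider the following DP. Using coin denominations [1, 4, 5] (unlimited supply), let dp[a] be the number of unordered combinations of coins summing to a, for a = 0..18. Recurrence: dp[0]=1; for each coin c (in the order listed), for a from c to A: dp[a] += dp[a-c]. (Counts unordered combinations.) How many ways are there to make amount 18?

13

after  coin     0     1     2     3     4     5     6     7     8     9    10    11    12    13    14    15    16    17    18
          1     1     1     1     1     1     1     1     1     1     1     1     1     1     1     1     1     1     1     1
          4     1     1     1     1     2     2     2     2     3     3     3     3     4     4     4     4     5     5     5
          5     1     1     1     1     2     3     3     3     4     5     6     6     7     8     9    10    11    12    13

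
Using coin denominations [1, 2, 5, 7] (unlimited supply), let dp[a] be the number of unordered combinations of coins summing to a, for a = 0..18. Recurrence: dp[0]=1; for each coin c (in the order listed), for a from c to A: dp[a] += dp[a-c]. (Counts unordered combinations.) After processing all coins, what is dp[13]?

after  coin     0     1     2     3     4     5     6     7     8     9    10    11    12    13    14    15    16    17    18
          1     1     1     1     1     1     1     1     1     1     1     1     1     1     1     1     1     1     1     1
          2     1     1     2     2     3     3     4     4     5     5     6     6     7     7     8     8     9     9    10
          5     1     1     2     2     3     4     5     6     7     8    10    11    13    14    16    18    20    22    24
          7     1     1     2     2     3     4     5     7     8    10    12    14    17    19    23    26    30    34    38

19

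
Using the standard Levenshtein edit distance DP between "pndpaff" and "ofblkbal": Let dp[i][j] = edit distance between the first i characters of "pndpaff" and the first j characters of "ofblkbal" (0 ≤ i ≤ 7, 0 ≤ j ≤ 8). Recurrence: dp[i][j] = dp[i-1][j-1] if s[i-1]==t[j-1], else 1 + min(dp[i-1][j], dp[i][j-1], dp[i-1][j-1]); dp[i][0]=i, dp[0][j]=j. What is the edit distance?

8

   ''  o  f  b  l  k  b  a  l
''  0  1  2  3  4  5  6  7  8
 p  1  1  2  3  4  5  6  7  8
 n  2  2  2  3  4  5  6  7  8
 d  3  3  3  3  4  5  6  7  8
 p  4  4  4  4  4  5  6  7  8
 a  5  5  5  5  5  5  6  6  7
 f  6  6  5  6  6  6  6  7  7
 f  7  7  6  6  7  7  7  7  8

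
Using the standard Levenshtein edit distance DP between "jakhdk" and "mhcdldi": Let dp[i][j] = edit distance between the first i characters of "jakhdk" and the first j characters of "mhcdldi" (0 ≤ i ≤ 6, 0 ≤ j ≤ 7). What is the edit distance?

6

   ''  m  h  c  d  l  d  i
''  0  1  2  3  4  5  6  7
 j  1  1  2  3  4  5  6  7
 a  2  2  2  3  4  5  6  7
 k  3  3  3  3  4  5  6  7
 h  4  4  3  4  4  5  6  7
 d  5  5  4  4  4  5  5  6
 k  6  6  5  5  5  5  6  6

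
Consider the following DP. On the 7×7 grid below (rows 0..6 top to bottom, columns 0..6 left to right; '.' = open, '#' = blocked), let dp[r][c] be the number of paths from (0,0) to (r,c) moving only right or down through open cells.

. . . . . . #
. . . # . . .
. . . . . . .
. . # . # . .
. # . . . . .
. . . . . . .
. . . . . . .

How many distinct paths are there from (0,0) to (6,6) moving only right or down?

114

r\c   0   1   2   3   4   5   6
  0   1   1   1   1   1   1   0
  1   1   2   3   0   1   2   2
  2   1   3   6   6   7   9  11
  3   1   4   0   6   0   9  20
  4   1   0   0   6   6  15  35
  5   1   1   1   7  13  28  63
  6   1   2   3  10  23  51 114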